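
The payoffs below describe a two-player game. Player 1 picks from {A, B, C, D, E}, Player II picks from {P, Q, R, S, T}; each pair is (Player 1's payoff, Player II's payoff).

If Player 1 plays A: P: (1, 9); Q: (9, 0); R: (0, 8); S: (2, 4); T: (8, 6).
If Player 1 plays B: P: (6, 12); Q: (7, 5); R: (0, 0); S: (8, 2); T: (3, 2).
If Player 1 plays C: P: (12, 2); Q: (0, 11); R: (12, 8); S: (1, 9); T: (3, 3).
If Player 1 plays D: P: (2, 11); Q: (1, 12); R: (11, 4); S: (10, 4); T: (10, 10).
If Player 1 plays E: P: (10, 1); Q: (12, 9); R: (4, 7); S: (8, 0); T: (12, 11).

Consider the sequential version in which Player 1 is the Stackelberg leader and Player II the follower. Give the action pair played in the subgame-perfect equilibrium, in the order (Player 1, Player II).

Player II best-responds to each possible Player 1 move:
- A: BR = P, leader payoff 1.
- B: BR = P, leader payoff 6.
- C: BR = Q, leader payoff 0.
- D: BR = Q, leader payoff 1.
- E: BR = T, leader payoff 12.
Among 1, 6, 0, 1, 12, the best is 12 at E. Subgame-perfect outcome: (E, T) with payoffs (12, 11).

(E, T)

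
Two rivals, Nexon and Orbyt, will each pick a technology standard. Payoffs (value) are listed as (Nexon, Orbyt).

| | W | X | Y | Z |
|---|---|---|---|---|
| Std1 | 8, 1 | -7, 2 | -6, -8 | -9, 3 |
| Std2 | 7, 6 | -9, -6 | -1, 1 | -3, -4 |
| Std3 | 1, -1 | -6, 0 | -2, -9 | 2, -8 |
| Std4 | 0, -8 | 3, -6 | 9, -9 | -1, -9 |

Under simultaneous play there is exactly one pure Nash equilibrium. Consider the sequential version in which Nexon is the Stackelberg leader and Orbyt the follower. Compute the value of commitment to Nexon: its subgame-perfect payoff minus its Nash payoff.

Work backward from Orbyt's decision.
- Std1 → Orbyt plays Z (best of 1, 2, -8, 3); Nexon gets -9.
- Std2 → Orbyt plays W (best of 6, -6, 1, -4); Nexon gets 7.
- Std3 → Orbyt plays X (best of -1, 0, -9, -8); Nexon gets -6.
- Std4 → Orbyt plays X (best of -8, -6, -9, -9); Nexon gets 3.
Among -9, 7, -6, 3, the best is 7 at Std2. Subgame-perfect outcome: (Std2, W) with payoffs (7, 6).
Under simultaneous play:
Nexon's best replies: W→Std1; X→Std4; Y→Std4; Z→Std3.
Orbyt's best replies: Std1→Z; Std2→W; Std3→X; Std4→X.
Only (Std4, X) has each player best-responding; Nash payoffs (3, -6).
Nexon's commitment gain: 7 − 3 = 4.

4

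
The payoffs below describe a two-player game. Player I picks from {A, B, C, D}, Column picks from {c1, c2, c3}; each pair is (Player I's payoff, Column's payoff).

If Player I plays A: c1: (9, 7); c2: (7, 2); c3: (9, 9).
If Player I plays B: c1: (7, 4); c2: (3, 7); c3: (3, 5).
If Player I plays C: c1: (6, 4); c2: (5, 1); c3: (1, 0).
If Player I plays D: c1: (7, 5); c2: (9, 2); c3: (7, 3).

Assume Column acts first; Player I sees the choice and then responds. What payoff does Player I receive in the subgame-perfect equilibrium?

Player I best-responds to each possible Column move:
- c1: BR = A, leader payoff 7.
- c2: BR = D, leader payoff 2.
- c3: BR = A, leader payoff 9.
Among 7, 2, 9, the best is 9 at c3. Subgame-perfect outcome: (A, c3) with payoffs (9, 9).

9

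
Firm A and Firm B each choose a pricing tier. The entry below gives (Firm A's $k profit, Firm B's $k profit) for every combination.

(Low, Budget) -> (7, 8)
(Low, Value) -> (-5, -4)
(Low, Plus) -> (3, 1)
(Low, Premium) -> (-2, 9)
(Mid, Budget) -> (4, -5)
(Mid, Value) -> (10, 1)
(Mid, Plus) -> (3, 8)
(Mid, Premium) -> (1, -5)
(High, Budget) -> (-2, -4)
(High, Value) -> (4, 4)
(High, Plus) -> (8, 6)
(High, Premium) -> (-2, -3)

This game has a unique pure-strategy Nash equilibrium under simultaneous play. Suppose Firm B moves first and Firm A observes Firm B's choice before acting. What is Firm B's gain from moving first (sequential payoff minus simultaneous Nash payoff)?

Work backward from Firm A's decision.
- Budget → Firm A plays Low (best of 7, 4, -2); Firm B gets 8.
- Value → Firm A plays Mid (best of -5, 10, 4); Firm B gets 1.
- Plus → Firm A plays High (best of 3, 3, 8); Firm B gets 6.
- Premium → Firm A plays Mid (best of -2, 1, -2); Firm B gets -5.
Firm B's induced payoffs are 8, 1, 6, -5, so Firm B commits to Budget. Subgame-perfect outcome: (Low, Budget) with payoffs (7, 8).
Now find the simultaneous Nash equilibrium.
Firm A's best replies: Budget→Low; Value→Mid; Plus→High; Premium→Mid.
Firm B's best replies: Low→Premium; Mid→Plus; High→Plus.
The unique mutual best reply is (High, Plus), giving (8, 6).
Firm B's commitment gain: 8 − 6 = 2.

2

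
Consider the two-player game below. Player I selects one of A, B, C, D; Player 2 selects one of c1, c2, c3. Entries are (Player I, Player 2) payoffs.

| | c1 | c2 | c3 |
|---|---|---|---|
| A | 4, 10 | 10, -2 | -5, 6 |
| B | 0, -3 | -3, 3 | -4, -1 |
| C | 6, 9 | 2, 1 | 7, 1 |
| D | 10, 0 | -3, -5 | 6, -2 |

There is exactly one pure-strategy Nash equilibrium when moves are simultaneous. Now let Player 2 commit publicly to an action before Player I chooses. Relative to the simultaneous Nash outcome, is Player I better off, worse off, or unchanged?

worse off

Solve by backward induction (Player 2 leads).
- c1: Player I compares 4, 0, 6, 10 and picks D; Player 2 would get 0.
- c2: Player I compares 10, -3, 2, -3 and picks A; Player 2 would get -2.
- c3: Player I compares -5, -4, 7, 6 and picks C; Player 2 would get 1.
Among 0, -2, 1, the best is 1 at c3. Subgame-perfect outcome: (C, c3) with payoffs (7, 1).
Under simultaneous play:
Player I's best replies: c1→D; c2→A; c3→C.
Player 2's best replies: A→c1; B→c2; C→c1; D→c1.
Only (D, c1) has each player best-responding; Nash payoffs (10, 0).
Player I earns 7 sequentially versus 10 at the Nash outcome: worse off.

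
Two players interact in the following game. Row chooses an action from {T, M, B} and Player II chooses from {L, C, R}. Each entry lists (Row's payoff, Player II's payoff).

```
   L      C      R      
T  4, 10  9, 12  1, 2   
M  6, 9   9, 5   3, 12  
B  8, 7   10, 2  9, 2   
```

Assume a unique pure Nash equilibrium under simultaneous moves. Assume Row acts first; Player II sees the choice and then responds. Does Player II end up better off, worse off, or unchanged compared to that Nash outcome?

better off

Backward induction with Row moving first.
- T: BR = C, leader payoff 9.
- M: BR = R, leader payoff 3.
- B: BR = L, leader payoff 8.
Maximizing over 9, 3, 8, Row chooses T. Subgame-perfect outcome: (T, C) with payoffs (9, 12).
Now find the simultaneous Nash equilibrium.
Row's best replies: L→B; C→B; R→B.
Player II's best replies: T→C; M→R; B→L.
The unique mutual best reply is (B, L), giving (8, 7).
Player II earns 12 sequentially versus 7 at the Nash outcome: better off.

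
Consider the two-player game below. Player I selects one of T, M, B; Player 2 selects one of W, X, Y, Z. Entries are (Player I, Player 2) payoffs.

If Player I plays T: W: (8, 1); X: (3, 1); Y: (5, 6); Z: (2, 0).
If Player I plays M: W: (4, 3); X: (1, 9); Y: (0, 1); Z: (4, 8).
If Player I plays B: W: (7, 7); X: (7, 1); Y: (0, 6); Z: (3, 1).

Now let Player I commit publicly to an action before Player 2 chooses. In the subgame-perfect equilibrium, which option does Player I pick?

Backward induction with Player I moving first.
- T: Player 2 compares 1, 1, 6, 0 and picks Y; Player I would get 5.
- M: Player 2 compares 3, 9, 1, 8 and picks X; Player I would get 1.
- B: Player 2 compares 7, 1, 6, 1 and picks W; Player I would get 7.
Among 5, 1, 7, the best is 7 at B. Subgame-perfect outcome: (B, W) with payoffs (7, 7).

B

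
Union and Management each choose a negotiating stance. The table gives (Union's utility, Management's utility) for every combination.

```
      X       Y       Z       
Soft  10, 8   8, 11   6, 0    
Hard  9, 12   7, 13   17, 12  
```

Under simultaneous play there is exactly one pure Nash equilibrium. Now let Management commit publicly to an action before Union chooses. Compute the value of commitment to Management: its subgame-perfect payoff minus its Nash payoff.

1

Backward induction with Management moving first.
- X → Union plays Soft (best of 10, 9); Management gets 8.
- Y → Union plays Soft (best of 8, 7); Management gets 11.
- Z → Union plays Hard (best of 6, 17); Management gets 12.
Among 8, 11, 12, the best is 12 at Z. Subgame-perfect outcome: (Hard, Z) with payoffs (17, 12).
For the simultaneous game, intersect best replies.
Union's best replies: X→Soft; Y→Soft; Z→Hard.
Management's best replies: Soft→Y; Hard→Y.
The unique mutual best reply is (Soft, Y), giving (8, 11).
Management's commitment gain: 12 − 11 = 1.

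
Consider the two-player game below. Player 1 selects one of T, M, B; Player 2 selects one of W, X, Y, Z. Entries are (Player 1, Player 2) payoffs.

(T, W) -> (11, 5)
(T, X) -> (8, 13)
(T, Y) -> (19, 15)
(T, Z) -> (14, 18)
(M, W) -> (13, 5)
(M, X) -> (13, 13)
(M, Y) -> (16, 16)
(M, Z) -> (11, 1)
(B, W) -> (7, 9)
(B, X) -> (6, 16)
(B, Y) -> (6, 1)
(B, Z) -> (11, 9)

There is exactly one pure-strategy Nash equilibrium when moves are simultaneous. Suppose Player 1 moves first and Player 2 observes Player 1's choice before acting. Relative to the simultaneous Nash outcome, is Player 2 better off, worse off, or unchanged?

Solve by backward induction (Player 1 leads).
- T: BR = Z, leader payoff 14.
- M: BR = Y, leader payoff 16.
- B: BR = X, leader payoff 6.
Among 14, 16, 6, the best is 16 at M. Subgame-perfect outcome: (M, Y) with payoffs (16, 16).
Now find the simultaneous Nash equilibrium.
Player 1's best replies: W→M; X→M; Y→T; Z→T.
Player 2's best replies: T→Z; M→Y; B→X.
Only (T, Z) has each player best-responding; Nash payoffs (14, 18).
Player 2 earns 16 sequentially versus 18 at the Nash outcome: worse off.

worse off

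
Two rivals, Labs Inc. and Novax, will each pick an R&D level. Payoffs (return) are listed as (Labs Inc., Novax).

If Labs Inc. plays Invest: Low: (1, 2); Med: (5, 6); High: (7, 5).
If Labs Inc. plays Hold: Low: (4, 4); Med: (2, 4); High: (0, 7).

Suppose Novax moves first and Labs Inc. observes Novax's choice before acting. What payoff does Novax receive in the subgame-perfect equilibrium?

Work backward from Labs Inc.'s decision.
- Low → Labs Inc. plays Hold (best of 1, 4); Novax gets 4.
- Med → Labs Inc. plays Invest (best of 5, 2); Novax gets 6.
- High → Labs Inc. plays Invest (best of 7, 0); Novax gets 5.
Among 4, 6, 5, the best is 6 at Med. Subgame-perfect outcome: (Invest, Med) with payoffs (5, 6).

6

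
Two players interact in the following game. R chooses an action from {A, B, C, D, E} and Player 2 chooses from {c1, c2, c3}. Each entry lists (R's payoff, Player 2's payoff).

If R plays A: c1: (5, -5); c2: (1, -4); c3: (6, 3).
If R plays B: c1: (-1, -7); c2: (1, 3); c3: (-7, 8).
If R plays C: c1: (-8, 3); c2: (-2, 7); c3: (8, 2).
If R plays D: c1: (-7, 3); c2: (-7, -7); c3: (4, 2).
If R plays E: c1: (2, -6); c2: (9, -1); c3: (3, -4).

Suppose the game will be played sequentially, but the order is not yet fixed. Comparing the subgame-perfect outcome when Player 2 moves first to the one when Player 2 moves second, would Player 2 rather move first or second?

first

If R leads: Player 2's best replies are A→c3, B→c3, C→c2, D→c1, E→c2; R's induced payoffs 6, -7, -2, -7, 9; outcome (E, c2), payoffs (9, -1).
If Player 2 leads: R's best replies are c1→A, c2→E, c3→C; Player 2's induced payoffs -5, -1, 2; outcome (C, c3), payoffs (8, 2).
Player 2 gets 2 moving first and -1 moving second, so Player 2 prefers to move first.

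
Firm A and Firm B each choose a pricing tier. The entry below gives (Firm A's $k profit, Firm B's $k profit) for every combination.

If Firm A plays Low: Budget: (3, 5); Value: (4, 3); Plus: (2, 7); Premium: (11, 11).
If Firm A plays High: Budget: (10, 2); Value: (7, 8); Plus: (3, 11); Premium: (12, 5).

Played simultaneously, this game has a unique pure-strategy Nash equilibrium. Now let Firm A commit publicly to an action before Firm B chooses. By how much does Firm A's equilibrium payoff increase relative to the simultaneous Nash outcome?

8

Backward induction with Firm A moving first.
- Low: BR = Premium, leader payoff 11.
- High: BR = Plus, leader payoff 3.
Firm A's induced payoffs are 11, 3, so Firm A commits to Low. Subgame-perfect outcome: (Low, Premium) with payoffs (11, 11).
Now find the simultaneous Nash equilibrium.
Firm A's best replies: Budget→High; Value→High; Plus→High; Premium→High.
Firm B's best replies: Low→Premium; High→Plus.
Only (High, Plus) has each player best-responding; Nash payoffs (3, 11).
Firm A's commitment gain: 11 − 3 = 8.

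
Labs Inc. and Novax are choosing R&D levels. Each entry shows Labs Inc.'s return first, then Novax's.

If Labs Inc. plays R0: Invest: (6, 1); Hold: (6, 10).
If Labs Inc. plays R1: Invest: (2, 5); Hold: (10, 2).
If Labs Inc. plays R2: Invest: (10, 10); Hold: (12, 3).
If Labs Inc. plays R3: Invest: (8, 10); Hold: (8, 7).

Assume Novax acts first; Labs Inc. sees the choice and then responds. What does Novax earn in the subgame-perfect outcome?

Solve by backward induction (Novax leads).
- Invest: BR = R2, leader payoff 10.
- Hold: BR = R2, leader payoff 3.
Novax's induced payoffs are 10, 3, so Novax commits to Invest. Subgame-perfect outcome: (R2, Invest) with payoffs (10, 10).

10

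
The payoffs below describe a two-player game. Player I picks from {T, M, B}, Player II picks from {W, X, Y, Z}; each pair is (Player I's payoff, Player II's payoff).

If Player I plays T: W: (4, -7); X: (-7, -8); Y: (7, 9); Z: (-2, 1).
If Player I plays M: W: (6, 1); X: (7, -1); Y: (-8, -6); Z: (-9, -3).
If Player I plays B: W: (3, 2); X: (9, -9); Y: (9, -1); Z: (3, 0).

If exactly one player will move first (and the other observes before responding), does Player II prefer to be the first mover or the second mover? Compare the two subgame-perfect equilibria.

If Player I leads: Player II's best replies are T→Y, M→W, B→W; Player I's induced payoffs 7, 6, 3; outcome (T, Y), payoffs (7, 9).
If Player II leads: Player I's best replies are W→M, X→B, Y→B, Z→B; Player II's induced payoffs 1, -9, -1, 0; outcome (M, W), payoffs (6, 1).
Player II gets 1 moving first and 9 moving second, so Player II prefers to move second.

second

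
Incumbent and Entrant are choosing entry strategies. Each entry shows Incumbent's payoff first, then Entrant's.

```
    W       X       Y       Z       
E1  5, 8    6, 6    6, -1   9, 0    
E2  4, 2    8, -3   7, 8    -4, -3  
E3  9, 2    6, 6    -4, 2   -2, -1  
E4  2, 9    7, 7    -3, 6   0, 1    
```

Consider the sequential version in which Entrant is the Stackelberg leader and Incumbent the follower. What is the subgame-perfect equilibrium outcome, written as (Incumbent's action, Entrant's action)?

Incumbent best-responds to each possible Entrant move:
- W: Incumbent compares 5, 4, 9, 2 and picks E3; Entrant would get 2.
- X: Incumbent compares 6, 8, 6, 7 and picks E2; Entrant would get -3.
- Y: Incumbent compares 6, 7, -4, -3 and picks E2; Entrant would get 8.
- Z: Incumbent compares 9, -4, -2, 0 and picks E1; Entrant would get 0.
Among 2, -3, 8, 0, the best is 8 at Y. Subgame-perfect outcome: (E2, Y) with payoffs (7, 8).

(E2, Y)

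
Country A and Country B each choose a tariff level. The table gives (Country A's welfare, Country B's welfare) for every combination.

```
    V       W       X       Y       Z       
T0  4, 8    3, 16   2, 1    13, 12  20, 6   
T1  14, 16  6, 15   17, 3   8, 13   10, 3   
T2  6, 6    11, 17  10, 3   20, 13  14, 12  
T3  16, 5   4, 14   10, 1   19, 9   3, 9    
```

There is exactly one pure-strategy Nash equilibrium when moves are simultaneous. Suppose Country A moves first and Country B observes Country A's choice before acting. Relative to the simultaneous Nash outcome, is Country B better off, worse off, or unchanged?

worse off

Work backward from Country B's decision.
- T0: Country B compares 8, 16, 1, 12, 6 and picks W; Country A would get 3.
- T1: Country B compares 16, 15, 3, 13, 3 and picks V; Country A would get 14.
- T2: Country B compares 6, 17, 3, 13, 12 and picks W; Country A would get 11.
- T3: Country B compares 5, 14, 1, 9, 9 and picks W; Country A would get 4.
Among 3, 14, 11, 4, the best is 14 at T1. Subgame-perfect outcome: (T1, V) with payoffs (14, 16).
Under simultaneous play:
Country A's best replies: V→T3; W→T2; X→T1; Y→T2; Z→T0.
Country B's best replies: T0→W; T1→V; T2→W; T3→W.
The unique mutual best reply is (T2, W), giving (11, 17).
Country B earns 16 sequentially versus 17 at the Nash outcome: worse off.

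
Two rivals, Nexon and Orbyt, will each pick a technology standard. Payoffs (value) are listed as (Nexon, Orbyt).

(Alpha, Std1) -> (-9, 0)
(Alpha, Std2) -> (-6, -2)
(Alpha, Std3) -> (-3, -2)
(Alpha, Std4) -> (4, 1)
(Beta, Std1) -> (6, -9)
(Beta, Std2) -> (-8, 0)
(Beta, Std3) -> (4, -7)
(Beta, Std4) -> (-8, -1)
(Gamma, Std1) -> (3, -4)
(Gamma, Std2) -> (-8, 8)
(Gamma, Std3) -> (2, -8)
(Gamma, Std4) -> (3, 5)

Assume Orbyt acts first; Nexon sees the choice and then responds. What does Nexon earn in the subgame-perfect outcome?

Nexon best-responds to each possible Orbyt move:
- Std1: BR = Beta, leader payoff -9.
- Std2: BR = Alpha, leader payoff -2.
- Std3: BR = Beta, leader payoff -7.
- Std4: BR = Alpha, leader payoff 1.
Among -9, -2, -7, 1, the best is 1 at Std4. Subgame-perfect outcome: (Alpha, Std4) with payoffs (4, 1).

4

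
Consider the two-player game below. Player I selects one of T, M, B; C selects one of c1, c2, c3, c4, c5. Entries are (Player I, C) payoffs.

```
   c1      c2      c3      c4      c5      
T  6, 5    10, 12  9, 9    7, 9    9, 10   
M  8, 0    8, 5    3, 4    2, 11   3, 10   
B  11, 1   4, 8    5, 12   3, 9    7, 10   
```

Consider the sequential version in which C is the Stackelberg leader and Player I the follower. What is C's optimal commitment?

Player I best-responds to each possible C move:
- c1: Player I compares 6, 8, 11 and picks B; C would get 1.
- c2: Player I compares 10, 8, 4 and picks T; C would get 12.
- c3: Player I compares 9, 3, 5 and picks T; C would get 9.
- c4: Player I compares 7, 2, 3 and picks T; C would get 9.
- c5: Player I compares 9, 3, 7 and picks T; C would get 10.
Maximizing over 1, 12, 9, 9, 10, C chooses c2. Subgame-perfect outcome: (T, c2) with payoffs (10, 12).

c2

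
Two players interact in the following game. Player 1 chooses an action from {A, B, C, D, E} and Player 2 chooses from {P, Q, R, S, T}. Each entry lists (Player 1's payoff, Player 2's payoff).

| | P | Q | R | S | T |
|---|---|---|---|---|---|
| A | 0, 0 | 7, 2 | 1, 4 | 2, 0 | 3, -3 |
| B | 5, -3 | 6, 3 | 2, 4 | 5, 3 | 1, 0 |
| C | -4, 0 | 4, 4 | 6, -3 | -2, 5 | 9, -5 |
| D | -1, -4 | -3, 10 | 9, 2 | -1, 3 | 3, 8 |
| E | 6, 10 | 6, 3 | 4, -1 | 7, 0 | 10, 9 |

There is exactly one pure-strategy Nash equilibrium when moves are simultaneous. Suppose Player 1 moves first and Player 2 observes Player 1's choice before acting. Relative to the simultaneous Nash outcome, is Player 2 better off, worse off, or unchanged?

Solve by backward induction (Player 1 leads).
- A → Player 2 plays R (best of 0, 2, 4, 0, -3); Player 1 gets 1.
- B → Player 2 plays R (best of -3, 3, 4, 3, 0); Player 1 gets 2.
- C → Player 2 plays S (best of 0, 4, -3, 5, -5); Player 1 gets -2.
- D → Player 2 plays Q (best of -4, 10, 2, 3, 8); Player 1 gets -3.
- E → Player 2 plays P (best of 10, 3, -1, 0, 9); Player 1 gets 6.
Among 1, 2, -2, -3, 6, the best is 6 at E. Subgame-perfect outcome: (E, P) with payoffs (6, 10).
For the simultaneous game, intersect best replies.
Player 1's best replies: P→E; Q→A; R→D; S→E; T→E.
Player 2's best replies: A→R; B→R; C→S; D→Q; E→P.
The unique mutual best reply is (E, P), giving (6, 10).
Player 2 earns 10 sequentially versus 10 at the Nash outcome: unchanged.

unchanged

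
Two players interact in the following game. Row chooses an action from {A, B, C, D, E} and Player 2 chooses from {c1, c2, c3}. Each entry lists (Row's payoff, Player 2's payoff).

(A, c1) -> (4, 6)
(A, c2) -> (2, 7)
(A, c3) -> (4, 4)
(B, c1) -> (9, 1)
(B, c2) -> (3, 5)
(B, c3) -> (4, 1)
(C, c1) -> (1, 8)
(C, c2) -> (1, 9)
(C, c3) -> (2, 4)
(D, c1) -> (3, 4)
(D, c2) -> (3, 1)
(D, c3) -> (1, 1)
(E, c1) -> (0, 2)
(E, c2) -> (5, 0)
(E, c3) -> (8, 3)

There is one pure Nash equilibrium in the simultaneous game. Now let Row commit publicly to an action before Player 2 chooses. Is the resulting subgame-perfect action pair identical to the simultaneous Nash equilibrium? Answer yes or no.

yes

Player 2 best-responds to each possible Row move:
- A: Player 2 compares 6, 7, 4 and picks c2; Row would get 2.
- B: Player 2 compares 1, 5, 1 and picks c2; Row would get 3.
- C: Player 2 compares 8, 9, 4 and picks c2; Row would get 1.
- D: Player 2 compares 4, 1, 1 and picks c1; Row would get 3.
- E: Player 2 compares 2, 0, 3 and picks c3; Row would get 8.
Maximizing over 2, 3, 1, 3, 8, Row chooses E. Subgame-perfect outcome: (E, c3) with payoffs (8, 3).
For the simultaneous game, intersect best replies.
Row's best replies: c1→B; c2→E; c3→E.
Player 2's best replies: A→c2; B→c2; C→c2; D→c1; E→c3.
The unique mutual best reply is (E, c3), giving (8, 3).
Sequential outcome (E, c3) coincides with the Nash profile (E, c3).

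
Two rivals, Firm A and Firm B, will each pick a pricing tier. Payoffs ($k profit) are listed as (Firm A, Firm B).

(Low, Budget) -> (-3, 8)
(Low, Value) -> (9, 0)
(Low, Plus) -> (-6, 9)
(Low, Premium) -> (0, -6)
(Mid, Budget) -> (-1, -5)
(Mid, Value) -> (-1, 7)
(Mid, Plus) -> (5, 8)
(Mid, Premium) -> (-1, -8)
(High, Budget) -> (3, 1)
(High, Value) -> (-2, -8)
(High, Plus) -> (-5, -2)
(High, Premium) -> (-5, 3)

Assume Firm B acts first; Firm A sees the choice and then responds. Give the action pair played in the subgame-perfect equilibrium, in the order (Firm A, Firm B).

(Mid, Plus)

Backward induction with Firm B moving first.
- Budget: BR = High, leader payoff 1.
- Value: BR = Low, leader payoff 0.
- Plus: BR = Mid, leader payoff 8.
- Premium: BR = Low, leader payoff -6.
Among 1, 0, 8, -6, the best is 8 at Plus. Subgame-perfect outcome: (Mid, Plus) with payoffs (5, 8).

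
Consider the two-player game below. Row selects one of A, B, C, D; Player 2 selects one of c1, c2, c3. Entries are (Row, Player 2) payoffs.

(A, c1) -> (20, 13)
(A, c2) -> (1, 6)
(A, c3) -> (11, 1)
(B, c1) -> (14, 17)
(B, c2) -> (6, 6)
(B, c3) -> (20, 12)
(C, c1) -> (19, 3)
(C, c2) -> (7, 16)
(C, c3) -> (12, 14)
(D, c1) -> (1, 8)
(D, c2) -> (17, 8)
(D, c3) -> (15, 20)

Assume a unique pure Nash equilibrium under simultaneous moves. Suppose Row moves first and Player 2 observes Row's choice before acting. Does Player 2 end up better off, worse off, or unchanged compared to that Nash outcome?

Player 2 best-responds to each possible Row move:
- A: Player 2 compares 13, 6, 1 and picks c1; Row would get 20.
- B: Player 2 compares 17, 6, 12 and picks c1; Row would get 14.
- C: Player 2 compares 3, 16, 14 and picks c2; Row would get 7.
- D: Player 2 compares 8, 8, 20 and picks c3; Row would get 15.
Among 20, 14, 7, 15, the best is 20 at A. Subgame-perfect outcome: (A, c1) with payoffs (20, 13).
Now find the simultaneous Nash equilibrium.
Row's best replies: c1→A; c2→D; c3→B.
Player 2's best replies: A→c1; B→c1; C→c2; D→c3.
The unique mutual best reply is (A, c1), giving (20, 13).
Player 2 earns 13 sequentially versus 13 at the Nash outcome: unchanged.

unchanged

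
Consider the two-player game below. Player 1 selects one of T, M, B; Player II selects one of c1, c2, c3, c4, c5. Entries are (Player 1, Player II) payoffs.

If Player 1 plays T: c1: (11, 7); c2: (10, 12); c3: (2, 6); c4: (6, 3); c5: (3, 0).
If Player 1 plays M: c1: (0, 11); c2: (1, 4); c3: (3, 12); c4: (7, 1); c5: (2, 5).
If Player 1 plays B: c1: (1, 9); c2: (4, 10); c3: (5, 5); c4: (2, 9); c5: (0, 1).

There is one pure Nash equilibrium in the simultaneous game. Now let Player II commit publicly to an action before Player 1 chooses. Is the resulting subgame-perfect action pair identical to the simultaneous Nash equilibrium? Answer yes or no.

yes

Solve by backward induction (Player II leads).
- c1: Player 1 compares 11, 0, 1 and picks T; Player II would get 7.
- c2: Player 1 compares 10, 1, 4 and picks T; Player II would get 12.
- c3: Player 1 compares 2, 3, 5 and picks B; Player II would get 5.
- c4: Player 1 compares 6, 7, 2 and picks M; Player II would get 1.
- c5: Player 1 compares 3, 2, 0 and picks T; Player II would get 0.
Maximizing over 7, 12, 5, 1, 0, Player II chooses c2. Subgame-perfect outcome: (T, c2) with payoffs (10, 12).
Now find the simultaneous Nash equilibrium.
Player 1's best replies: c1→T; c2→T; c3→B; c4→M; c5→T.
Player II's best replies: T→c2; M→c3; B→c2.
The unique mutual best reply is (T, c2), giving (10, 12).
Sequential outcome (T, c2) coincides with the Nash profile (T, c2).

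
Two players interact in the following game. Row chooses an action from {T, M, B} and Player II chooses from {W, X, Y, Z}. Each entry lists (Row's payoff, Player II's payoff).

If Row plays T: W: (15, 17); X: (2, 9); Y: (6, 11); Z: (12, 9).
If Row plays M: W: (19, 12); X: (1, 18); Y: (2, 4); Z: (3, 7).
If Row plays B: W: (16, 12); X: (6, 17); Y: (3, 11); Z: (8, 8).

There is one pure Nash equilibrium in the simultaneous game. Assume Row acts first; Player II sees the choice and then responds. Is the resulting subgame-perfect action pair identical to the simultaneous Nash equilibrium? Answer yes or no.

no

Solve by backward induction (Row leads).
- T: BR = W, leader payoff 15.
- M: BR = X, leader payoff 1.
- B: BR = X, leader payoff 6.
Maximizing over 15, 1, 6, Row chooses T. Subgame-perfect outcome: (T, W) with payoffs (15, 17).
Now find the simultaneous Nash equilibrium.
Row's best replies: W→M; X→B; Y→T; Z→T.
Player II's best replies: T→W; M→X; B→X.
Only (B, X) has each player best-responding; Nash payoffs (6, 17).
Sequential outcome (T, W) differs from the Nash profile (B, X).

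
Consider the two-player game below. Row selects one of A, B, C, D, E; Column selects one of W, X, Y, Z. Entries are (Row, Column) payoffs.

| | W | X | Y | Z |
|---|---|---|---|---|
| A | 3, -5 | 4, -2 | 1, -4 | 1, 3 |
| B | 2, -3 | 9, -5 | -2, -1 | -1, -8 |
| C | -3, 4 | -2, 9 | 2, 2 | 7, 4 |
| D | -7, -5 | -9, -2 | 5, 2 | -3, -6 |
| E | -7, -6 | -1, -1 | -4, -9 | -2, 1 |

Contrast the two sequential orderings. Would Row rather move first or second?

second

If Row leads: Column's best replies are A→Z, B→Y, C→X, D→Y, E→Z; Row's induced payoffs 1, -2, -2, 5, -2; outcome (D, Y), payoffs (5, 2).
If Column leads: Row's best replies are W→A, X→B, Y→D, Z→C; Column's induced payoffs -5, -5, 2, 4; outcome (C, Z), payoffs (7, 4).
Row gets 5 moving first and 7 moving second, so Row prefers to move second.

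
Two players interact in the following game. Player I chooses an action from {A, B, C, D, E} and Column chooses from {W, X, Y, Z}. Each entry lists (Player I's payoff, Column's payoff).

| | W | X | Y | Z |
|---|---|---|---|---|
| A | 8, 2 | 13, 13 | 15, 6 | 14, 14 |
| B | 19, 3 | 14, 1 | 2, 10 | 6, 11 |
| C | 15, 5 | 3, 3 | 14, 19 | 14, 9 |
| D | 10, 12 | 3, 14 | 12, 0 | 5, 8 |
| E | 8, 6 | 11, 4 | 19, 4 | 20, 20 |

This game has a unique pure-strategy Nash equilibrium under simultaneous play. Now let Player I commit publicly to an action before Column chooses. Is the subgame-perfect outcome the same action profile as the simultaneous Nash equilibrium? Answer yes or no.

Column best-responds to each possible Player I move:
- A: Column compares 2, 13, 6, 14 and picks Z; Player I would get 14.
- B: Column compares 3, 1, 10, 11 and picks Z; Player I would get 6.
- C: Column compares 5, 3, 19, 9 and picks Y; Player I would get 14.
- D: Column compares 12, 14, 0, 8 and picks X; Player I would get 3.
- E: Column compares 6, 4, 4, 20 and picks Z; Player I would get 20.
Player I's induced payoffs are 14, 6, 14, 3, 20, so Player I commits to E. Subgame-perfect outcome: (E, Z) with payoffs (20, 20).
For the simultaneous game, intersect best replies.
Player I's best replies: W→B; X→B; Y→E; Z→E.
Column's best replies: A→Z; B→Z; C→Y; D→X; E→Z.
The unique mutual best reply is (E, Z), giving (20, 20).
Sequential outcome (E, Z) coincides with the Nash profile (E, Z).

yes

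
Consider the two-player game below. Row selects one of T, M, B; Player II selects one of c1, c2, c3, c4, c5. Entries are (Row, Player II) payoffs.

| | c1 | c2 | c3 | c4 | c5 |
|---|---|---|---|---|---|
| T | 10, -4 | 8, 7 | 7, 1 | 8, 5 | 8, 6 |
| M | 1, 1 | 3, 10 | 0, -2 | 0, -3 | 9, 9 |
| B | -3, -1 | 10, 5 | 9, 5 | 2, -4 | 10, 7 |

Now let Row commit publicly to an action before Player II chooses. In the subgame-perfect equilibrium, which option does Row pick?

B

Work backward from Player II's decision.
- T: Player II compares -4, 7, 1, 5, 6 and picks c2; Row would get 8.
- M: Player II compares 1, 10, -2, -3, 9 and picks c2; Row would get 3.
- B: Player II compares -1, 5, 5, -4, 7 and picks c5; Row would get 10.
Among 8, 3, 10, the best is 10 at B. Subgame-perfect outcome: (B, c5) with payoffs (10, 7).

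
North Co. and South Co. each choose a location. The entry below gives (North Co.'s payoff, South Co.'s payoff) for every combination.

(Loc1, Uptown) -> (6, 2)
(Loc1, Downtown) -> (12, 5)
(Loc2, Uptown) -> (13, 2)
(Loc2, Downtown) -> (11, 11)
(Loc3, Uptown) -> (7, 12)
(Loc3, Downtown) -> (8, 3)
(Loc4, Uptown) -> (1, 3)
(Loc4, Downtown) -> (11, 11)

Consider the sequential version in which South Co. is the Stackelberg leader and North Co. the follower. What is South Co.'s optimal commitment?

Downtown

Work backward from North Co.'s decision.
- Uptown: North Co. compares 6, 13, 7, 1 and picks Loc2; South Co. would get 2.
- Downtown: North Co. compares 12, 11, 8, 11 and picks Loc1; South Co. would get 5.
Among 2, 5, the best is 5 at Downtown. Subgame-perfect outcome: (Loc1, Downtown) with payoffs (12, 5).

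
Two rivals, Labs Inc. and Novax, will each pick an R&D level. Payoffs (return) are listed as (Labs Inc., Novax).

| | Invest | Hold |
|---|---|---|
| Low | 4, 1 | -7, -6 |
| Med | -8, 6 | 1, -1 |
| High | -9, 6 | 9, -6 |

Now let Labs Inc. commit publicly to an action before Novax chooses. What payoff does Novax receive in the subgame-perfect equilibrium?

1

Work backward from Novax's decision.
- Low → Novax plays Invest (best of 1, -6); Labs Inc. gets 4.
- Med → Novax plays Invest (best of 6, -1); Labs Inc. gets -8.
- High → Novax plays Invest (best of 6, -6); Labs Inc. gets -9.
Maximizing over 4, -8, -9, Labs Inc. chooses Low. Subgame-perfect outcome: (Low, Invest) with payoffs (4, 1).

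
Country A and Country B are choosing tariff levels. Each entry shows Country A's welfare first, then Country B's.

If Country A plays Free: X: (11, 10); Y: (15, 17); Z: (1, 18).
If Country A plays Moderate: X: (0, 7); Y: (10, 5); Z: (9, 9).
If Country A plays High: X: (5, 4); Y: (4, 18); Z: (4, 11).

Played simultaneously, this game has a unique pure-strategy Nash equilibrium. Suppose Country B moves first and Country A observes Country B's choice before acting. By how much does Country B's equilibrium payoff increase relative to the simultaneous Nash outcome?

Country A best-responds to each possible Country B move:
- X: Country A compares 11, 0, 5 and picks Free; Country B would get 10.
- Y: Country A compares 15, 10, 4 and picks Free; Country B would get 17.
- Z: Country A compares 1, 9, 4 and picks Moderate; Country B would get 9.
Among 10, 17, 9, the best is 17 at Y. Subgame-perfect outcome: (Free, Y) with payoffs (15, 17).
Now find the simultaneous Nash equilibrium.
Country A's best replies: X→Free; Y→Free; Z→Moderate.
Country B's best replies: Free→Z; Moderate→Z; High→Y.
Only (Moderate, Z) has each player best-responding; Nash payoffs (9, 9).
Country B's commitment gain: 17 − 9 = 8.

8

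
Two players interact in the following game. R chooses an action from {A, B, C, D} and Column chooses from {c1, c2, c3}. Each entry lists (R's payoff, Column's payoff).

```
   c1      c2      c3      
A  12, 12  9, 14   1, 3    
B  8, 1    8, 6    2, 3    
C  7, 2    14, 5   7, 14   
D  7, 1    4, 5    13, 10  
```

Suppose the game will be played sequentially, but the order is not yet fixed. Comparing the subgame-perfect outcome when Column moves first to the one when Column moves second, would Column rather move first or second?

If R leads: Column's best replies are A→c2, B→c2, C→c3, D→c3; R's induced payoffs 9, 8, 7, 13; outcome (D, c3), payoffs (13, 10).
If Column leads: R's best replies are c1→A, c2→C, c3→D; Column's induced payoffs 12, 5, 10; outcome (A, c1), payoffs (12, 12).
Column gets 12 moving first and 10 moving second, so Column prefers to move first.

first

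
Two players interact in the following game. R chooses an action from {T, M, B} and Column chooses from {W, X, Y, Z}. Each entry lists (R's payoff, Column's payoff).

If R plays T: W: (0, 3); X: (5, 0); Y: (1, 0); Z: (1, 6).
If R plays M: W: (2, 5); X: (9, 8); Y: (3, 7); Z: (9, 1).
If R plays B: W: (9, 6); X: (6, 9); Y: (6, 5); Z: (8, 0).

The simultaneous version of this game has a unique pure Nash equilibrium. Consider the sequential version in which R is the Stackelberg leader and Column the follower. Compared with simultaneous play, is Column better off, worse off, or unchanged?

unchanged

Solve by backward induction (R leads).
- T → Column plays Z (best of 3, 0, 0, 6); R gets 1.
- M → Column plays X (best of 5, 8, 7, 1); R gets 9.
- B → Column plays X (best of 6, 9, 5, 0); R gets 6.
R's induced payoffs are 1, 9, 6, so R commits to M. Subgame-perfect outcome: (M, X) with payoffs (9, 8).
For the simultaneous game, intersect best replies.
R's best replies: W→B; X→M; Y→B; Z→M.
Column's best replies: T→Z; M→X; B→X.
Only (M, X) has each player best-responding; Nash payoffs (9, 8).
Column earns 8 sequentially versus 8 at the Nash outcome: unchanged.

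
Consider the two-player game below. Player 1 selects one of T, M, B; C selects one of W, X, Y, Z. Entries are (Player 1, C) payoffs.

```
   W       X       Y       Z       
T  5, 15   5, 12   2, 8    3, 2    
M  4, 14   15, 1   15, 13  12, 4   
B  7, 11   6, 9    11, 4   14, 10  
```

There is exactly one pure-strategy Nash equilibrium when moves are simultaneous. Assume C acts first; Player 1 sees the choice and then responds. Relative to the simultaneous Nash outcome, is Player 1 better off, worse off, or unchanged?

Backward induction with C moving first.
- W: Player 1 compares 5, 4, 7 and picks B; C would get 11.
- X: Player 1 compares 5, 15, 6 and picks M; C would get 1.
- Y: Player 1 compares 2, 15, 11 and picks M; C would get 13.
- Z: Player 1 compares 3, 12, 14 and picks B; C would get 10.
Maximizing over 11, 1, 13, 10, C chooses Y. Subgame-perfect outcome: (M, Y) with payoffs (15, 13).
Under simultaneous play:
Player 1's best replies: W→B; X→M; Y→M; Z→B.
C's best replies: T→W; M→W; B→W.
Only (B, W) has each player best-responding; Nash payoffs (7, 11).
Player 1 earns 15 sequentially versus 7 at the Nash outcome: better off.

better off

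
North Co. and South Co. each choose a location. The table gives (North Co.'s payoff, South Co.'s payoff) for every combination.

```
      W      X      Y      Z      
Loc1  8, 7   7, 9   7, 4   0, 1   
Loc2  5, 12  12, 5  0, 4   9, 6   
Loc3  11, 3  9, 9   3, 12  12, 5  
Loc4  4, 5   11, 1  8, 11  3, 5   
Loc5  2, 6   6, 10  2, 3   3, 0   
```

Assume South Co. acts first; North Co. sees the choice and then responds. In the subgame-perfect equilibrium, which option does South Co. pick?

Y

Work backward from North Co.'s decision.
- W: North Co. compares 8, 5, 11, 4, 2 and picks Loc3; South Co. would get 3.
- X: North Co. compares 7, 12, 9, 11, 6 and picks Loc2; South Co. would get 5.
- Y: North Co. compares 7, 0, 3, 8, 2 and picks Loc4; South Co. would get 11.
- Z: North Co. compares 0, 9, 12, 3, 3 and picks Loc3; South Co. would get 5.
South Co.'s induced payoffs are 3, 5, 11, 5, so South Co. commits to Y. Subgame-perfect outcome: (Loc4, Y) with payoffs (8, 11).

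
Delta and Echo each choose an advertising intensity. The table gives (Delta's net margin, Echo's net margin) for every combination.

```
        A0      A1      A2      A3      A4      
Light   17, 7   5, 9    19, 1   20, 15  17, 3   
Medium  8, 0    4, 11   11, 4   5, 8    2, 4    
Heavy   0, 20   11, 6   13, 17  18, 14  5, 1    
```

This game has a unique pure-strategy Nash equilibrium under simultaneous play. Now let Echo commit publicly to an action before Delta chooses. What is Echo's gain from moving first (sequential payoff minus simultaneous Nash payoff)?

0

Delta best-responds to each possible Echo move:
- A0 → Delta plays Light (best of 17, 8, 0); Echo gets 7.
- A1 → Delta plays Heavy (best of 5, 4, 11); Echo gets 6.
- A2 → Delta plays Light (best of 19, 11, 13); Echo gets 1.
- A3 → Delta plays Light (best of 20, 5, 18); Echo gets 15.
- A4 → Delta plays Light (best of 17, 2, 5); Echo gets 3.
Maximizing over 7, 6, 1, 15, 3, Echo chooses A3. Subgame-perfect outcome: (Light, A3) with payoffs (20, 15).
Now find the simultaneous Nash equilibrium.
Delta's best replies: A0→Light; A1→Heavy; A2→Light; A3→Light; A4→Light.
Echo's best replies: Light→A3; Medium→A1; Heavy→A0.
The unique mutual best reply is (Light, A3), giving (20, 15).
Echo's commitment gain: 15 − 15 = 0.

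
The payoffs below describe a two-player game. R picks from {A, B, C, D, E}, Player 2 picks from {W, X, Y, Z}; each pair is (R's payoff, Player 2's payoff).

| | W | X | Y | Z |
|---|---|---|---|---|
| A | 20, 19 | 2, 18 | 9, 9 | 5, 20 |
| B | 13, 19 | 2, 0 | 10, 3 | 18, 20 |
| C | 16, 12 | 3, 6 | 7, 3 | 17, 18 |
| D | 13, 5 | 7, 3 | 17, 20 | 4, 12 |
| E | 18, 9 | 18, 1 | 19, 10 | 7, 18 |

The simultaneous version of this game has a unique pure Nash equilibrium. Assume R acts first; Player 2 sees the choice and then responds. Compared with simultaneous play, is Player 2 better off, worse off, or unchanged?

Solve by backward induction (R leads).
- A: Player 2 compares 19, 18, 9, 20 and picks Z; R would get 5.
- B: Player 2 compares 19, 0, 3, 20 and picks Z; R would get 18.
- C: Player 2 compares 12, 6, 3, 18 and picks Z; R would get 17.
- D: Player 2 compares 5, 3, 20, 12 and picks Y; R would get 17.
- E: Player 2 compares 9, 1, 10, 18 and picks Z; R would get 7.
R's induced payoffs are 5, 18, 17, 17, 7, so R commits to B. Subgame-perfect outcome: (B, Z) with payoffs (18, 20).
Under simultaneous play:
R's best replies: W→A; X→E; Y→E; Z→B.
Player 2's best replies: A→Z; B→Z; C→Z; D→Y; E→Z.
The unique mutual best reply is (B, Z), giving (18, 20).
Player 2 earns 20 sequentially versus 20 at the Nash outcome: unchanged.

unchanged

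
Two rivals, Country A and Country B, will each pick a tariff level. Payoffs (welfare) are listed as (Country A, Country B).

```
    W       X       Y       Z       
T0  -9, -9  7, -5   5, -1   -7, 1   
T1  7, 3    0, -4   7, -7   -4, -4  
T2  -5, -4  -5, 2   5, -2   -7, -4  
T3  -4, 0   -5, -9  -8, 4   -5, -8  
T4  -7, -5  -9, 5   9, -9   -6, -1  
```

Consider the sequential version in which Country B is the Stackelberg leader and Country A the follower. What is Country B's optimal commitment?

Backward induction with Country B moving first.
- W: Country A compares -9, 7, -5, -4, -7 and picks T1; Country B would get 3.
- X: Country A compares 7, 0, -5, -5, -9 and picks T0; Country B would get -5.
- Y: Country A compares 5, 7, 5, -8, 9 and picks T4; Country B would get -9.
- Z: Country A compares -7, -4, -7, -5, -6 and picks T1; Country B would get -4.
Maximizing over 3, -5, -9, -4, Country B chooses W. Subgame-perfect outcome: (T1, W) with payoffs (7, 3).

W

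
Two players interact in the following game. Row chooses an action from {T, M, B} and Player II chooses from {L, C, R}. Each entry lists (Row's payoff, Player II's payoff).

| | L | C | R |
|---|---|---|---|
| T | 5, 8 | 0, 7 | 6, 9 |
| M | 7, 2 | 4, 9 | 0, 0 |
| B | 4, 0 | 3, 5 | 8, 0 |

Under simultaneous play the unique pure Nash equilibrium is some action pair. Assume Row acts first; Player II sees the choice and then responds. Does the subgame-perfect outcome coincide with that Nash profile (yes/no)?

no

Player II best-responds to each possible Row move:
- T: Player II compares 8, 7, 9 and picks R; Row would get 6.
- M: Player II compares 2, 9, 0 and picks C; Row would get 4.
- B: Player II compares 0, 5, 0 and picks C; Row would get 3.
Row's induced payoffs are 6, 4, 3, so Row commits to T. Subgame-perfect outcome: (T, R) with payoffs (6, 9).
For the simultaneous game, intersect best replies.
Row's best replies: L→M; C→M; R→B.
Player II's best replies: T→R; M→C; B→C.
The unique mutual best reply is (M, C), giving (4, 9).
Sequential outcome (T, R) differs from the Nash profile (M, C).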